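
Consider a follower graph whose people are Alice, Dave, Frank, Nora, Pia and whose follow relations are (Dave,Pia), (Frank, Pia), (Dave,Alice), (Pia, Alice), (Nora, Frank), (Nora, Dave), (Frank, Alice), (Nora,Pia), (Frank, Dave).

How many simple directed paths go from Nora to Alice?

Nora→Dave→Alice
Nora→Dave→Pia→Alice
Nora→Frank→Alice
Nora→Frank→Dave→Alice
Nora→Frank→Dave→Pia→Alice
Nora→Frank→Pia→Alice
Nora→Pia→Alice

7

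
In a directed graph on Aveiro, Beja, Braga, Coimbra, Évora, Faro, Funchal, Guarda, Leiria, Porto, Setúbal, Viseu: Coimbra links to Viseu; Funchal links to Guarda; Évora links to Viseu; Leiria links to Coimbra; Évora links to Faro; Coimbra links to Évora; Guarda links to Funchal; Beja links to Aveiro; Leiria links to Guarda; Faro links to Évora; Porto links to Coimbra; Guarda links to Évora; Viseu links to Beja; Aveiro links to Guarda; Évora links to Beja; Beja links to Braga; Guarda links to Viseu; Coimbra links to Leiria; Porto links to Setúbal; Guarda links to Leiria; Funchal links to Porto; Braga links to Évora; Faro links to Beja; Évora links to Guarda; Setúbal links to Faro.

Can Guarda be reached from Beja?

Yes

Explore from Beja.
Distance 1: reach Aveiro, Braga.
Distance 2: reach Évora, Guarda.
Found Guarda.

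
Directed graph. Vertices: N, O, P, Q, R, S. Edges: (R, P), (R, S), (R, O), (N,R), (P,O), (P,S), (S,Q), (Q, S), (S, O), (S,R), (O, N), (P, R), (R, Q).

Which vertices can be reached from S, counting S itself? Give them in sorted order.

N, O, P, Q, R, S

Start at S.
Its neighbours: O, Q, R.
Then their neighbours: N, P.
Every vertex is now reached.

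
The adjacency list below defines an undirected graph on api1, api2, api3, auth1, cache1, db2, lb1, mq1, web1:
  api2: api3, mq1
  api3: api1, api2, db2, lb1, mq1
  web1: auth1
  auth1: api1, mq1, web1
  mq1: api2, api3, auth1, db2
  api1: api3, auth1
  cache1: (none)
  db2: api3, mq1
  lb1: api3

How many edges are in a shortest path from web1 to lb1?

4

Distance 0: web1.
Distance 1: auth1.
Distance 2: api1, mq1.
Distance 3: api2, api3, db2.
Distance 4: lb1 — contains lb1.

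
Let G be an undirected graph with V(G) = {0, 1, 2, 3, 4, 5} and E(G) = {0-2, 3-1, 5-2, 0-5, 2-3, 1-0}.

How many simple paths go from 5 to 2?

5–0–1–3–2
5–0–2
5–2

3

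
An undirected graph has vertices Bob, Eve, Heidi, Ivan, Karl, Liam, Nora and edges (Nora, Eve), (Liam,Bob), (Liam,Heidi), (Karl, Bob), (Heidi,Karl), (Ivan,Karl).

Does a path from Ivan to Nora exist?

Explore from Ivan.
Distance 1: reach Karl.
Distance 2: reach Bob, Heidi.
Distance 3: reach Liam.
The search is exhausted without reaching Nora; it lies in a different component.

No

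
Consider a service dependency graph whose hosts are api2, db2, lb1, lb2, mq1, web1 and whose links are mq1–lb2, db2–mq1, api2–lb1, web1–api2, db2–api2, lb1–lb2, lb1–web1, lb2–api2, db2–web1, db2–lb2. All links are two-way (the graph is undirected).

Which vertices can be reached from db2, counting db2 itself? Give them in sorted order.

Start at db2.
Its neighbours: api2, lb2, mq1, web1.
Then their neighbours: lb1.
Every vertex is now reached.

api2, db2, lb1, lb2, mq1, web1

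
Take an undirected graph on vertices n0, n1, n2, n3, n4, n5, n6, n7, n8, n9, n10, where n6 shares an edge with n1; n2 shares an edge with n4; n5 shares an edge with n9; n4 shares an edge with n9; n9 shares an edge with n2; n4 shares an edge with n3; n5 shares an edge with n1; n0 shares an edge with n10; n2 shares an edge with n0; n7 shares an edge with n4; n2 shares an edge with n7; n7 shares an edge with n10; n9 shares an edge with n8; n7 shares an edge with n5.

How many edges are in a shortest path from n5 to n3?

3

Distance 0: n5.
Distance 1: n1, n7, n9.
Distance 2: n2, n4, n6, n8, n10.
Distance 3: n0, n3 — contains n3.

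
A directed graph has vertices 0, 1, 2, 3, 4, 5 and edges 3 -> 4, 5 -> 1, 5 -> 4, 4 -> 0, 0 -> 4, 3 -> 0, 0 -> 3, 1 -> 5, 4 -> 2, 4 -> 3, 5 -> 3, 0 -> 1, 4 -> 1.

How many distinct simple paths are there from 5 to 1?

8

5→1
5→3→0→1
5→3→0→4→1
5→3→4→0→1
5→3→4→1
5→4→0→1
5→4→1
5→4→3→0→1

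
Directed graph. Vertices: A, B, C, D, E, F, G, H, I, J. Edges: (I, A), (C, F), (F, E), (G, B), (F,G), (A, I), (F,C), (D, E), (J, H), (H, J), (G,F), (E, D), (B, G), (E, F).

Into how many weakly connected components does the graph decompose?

3

From A: component {A, I}.
From B: component {B, C, D, E, F, G}.
From H: component {H, J}.
That's 3 components.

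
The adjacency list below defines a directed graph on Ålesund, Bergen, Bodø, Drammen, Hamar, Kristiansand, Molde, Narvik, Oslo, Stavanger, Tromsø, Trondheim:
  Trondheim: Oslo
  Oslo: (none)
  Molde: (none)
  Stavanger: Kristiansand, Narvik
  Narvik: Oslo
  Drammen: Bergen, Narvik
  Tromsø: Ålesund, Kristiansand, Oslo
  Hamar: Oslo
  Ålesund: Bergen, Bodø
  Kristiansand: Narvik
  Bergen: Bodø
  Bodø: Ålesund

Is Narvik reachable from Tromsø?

Explore from Tromsø.
Distance 1: reach Ålesund, Kristiansand, Oslo.
Distance 2: reach Bergen, Bodø, Narvik.
Found Narvik.

Yes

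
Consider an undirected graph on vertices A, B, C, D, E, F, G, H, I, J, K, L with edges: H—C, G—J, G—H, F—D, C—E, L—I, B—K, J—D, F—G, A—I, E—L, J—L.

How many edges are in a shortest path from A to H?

5

Distance 0: A.
Distance 1: I.
Distance 2: L.
Distance 3: E, J.
Distance 4: C, D, G.
Distance 5: F, H — contains H.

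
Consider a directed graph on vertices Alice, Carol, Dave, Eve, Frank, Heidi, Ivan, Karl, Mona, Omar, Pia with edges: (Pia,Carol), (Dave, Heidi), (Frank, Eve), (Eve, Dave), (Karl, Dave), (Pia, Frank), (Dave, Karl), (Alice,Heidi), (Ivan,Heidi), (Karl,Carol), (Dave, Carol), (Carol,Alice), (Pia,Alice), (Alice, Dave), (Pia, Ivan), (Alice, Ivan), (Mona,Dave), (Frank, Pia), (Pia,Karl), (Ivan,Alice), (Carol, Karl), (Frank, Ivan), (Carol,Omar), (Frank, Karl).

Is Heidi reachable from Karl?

Explore from Karl.
Distance 1: reach Carol, Dave.
Distance 2: reach Alice, Heidi, Omar.
Found Heidi.

Yes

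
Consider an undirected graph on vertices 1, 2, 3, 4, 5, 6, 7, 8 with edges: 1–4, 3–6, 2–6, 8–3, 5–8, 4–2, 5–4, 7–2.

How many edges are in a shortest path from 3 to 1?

4

Distance 0: 3.
Distance 1: 6, 8.
Distance 2: 2, 5.
Distance 3: 4, 7.
Distance 4: 1 — contains 1.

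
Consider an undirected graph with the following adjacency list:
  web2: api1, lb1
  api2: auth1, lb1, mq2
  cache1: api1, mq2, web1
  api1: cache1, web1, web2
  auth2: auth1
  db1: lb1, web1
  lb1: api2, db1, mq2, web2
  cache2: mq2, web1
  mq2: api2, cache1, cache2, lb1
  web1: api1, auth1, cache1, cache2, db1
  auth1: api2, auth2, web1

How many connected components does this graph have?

1

From api1: component {api1, api2, auth1, auth2, cache1, cache2, db1, lb1, mq2, web1, web2}.
That's 1 component.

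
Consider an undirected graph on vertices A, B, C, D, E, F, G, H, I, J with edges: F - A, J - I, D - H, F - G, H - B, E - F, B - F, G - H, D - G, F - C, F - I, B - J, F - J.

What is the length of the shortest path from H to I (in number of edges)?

Distance 0: H.
Distance 1: B, D, G.
Distance 2: F, J.
Distance 3: A, C, E, I — contains I.

3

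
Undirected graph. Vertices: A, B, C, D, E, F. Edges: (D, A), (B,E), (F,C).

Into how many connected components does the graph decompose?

3

From A: component {A, D}.
From B: component {B, E}.
From C: component {C, F}.
That's 3 components.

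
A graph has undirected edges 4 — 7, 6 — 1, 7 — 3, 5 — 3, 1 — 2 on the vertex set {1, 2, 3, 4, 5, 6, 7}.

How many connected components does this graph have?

From 1: component {1, 2, 6}.
From 3: component {3, 4, 5, 7}.
That's 2 components.

2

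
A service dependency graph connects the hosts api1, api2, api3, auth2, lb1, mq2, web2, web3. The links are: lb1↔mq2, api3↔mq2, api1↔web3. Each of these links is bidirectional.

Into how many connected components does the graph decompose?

5

From api1: component {api1, web3}.
From api2: component {api2}.
From api3: component {api3, lb1, mq2}.
From auth2: component {auth2}.
From web2: component {web2}.
That's 5 components.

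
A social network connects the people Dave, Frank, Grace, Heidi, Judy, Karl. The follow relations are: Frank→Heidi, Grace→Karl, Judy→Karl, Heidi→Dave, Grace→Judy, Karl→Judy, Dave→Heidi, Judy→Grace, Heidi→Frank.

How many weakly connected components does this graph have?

2

From Dave: component {Dave, Frank, Heidi}.
From Grace: component {Grace, Judy, Karl}.
That's 2 components.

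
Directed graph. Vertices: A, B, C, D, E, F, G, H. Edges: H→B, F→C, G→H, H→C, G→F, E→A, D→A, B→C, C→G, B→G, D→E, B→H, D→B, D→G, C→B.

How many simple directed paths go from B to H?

B→C→G→H
B→G→H
B→H

3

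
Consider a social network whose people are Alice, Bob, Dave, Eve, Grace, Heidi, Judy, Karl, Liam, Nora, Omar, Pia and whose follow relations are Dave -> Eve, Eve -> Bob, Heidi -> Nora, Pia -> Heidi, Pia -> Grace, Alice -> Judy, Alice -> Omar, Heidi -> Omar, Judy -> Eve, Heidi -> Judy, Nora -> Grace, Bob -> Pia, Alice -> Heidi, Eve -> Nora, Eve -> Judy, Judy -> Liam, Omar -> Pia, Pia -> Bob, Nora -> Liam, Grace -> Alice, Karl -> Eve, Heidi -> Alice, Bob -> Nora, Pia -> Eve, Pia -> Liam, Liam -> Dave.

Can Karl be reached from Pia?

No

Explore from Pia.
Distance 1: reach Bob, Eve, Grace, Heidi, Liam.
Distance 2: reach Alice, Dave, Judy, Nora, Omar.
The search from Pia is exhausted; no directed path reaches Karl.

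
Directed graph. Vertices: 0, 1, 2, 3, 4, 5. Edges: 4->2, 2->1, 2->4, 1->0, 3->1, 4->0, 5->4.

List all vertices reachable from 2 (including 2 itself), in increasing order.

Start at 2.
Its neighbours: 1, 4.
Then their neighbours: 0.
Nothing further is reachable.

0, 1, 2, 4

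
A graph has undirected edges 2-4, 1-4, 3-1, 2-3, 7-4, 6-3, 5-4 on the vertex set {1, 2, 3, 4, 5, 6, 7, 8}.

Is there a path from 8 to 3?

8 has no edges, so nothing is reachable from it.

No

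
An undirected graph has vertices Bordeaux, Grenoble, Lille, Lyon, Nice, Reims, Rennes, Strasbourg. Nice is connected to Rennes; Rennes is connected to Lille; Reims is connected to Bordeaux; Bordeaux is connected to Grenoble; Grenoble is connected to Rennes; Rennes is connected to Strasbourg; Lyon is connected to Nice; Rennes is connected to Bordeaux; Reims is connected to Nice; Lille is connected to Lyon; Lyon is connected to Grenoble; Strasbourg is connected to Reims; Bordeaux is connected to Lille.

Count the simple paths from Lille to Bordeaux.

18

Lille–Bordeaux
Lille–Lyon–Grenoble–Bordeaux
Lille–Lyon–Grenoble–Rennes–Bordeaux
Lille–Lyon–Grenoble–Rennes–Nice–Reims–Bordeaux
Lille–Lyon–Grenoble–Rennes–Strasbourg–Reims–Bordeaux
Lille–Lyon–Nice–Reims–Bordeaux
Lille–Lyon–Nice–Reims–Strasbourg–Rennes–Bordeaux
Lille–Lyon–Nice–Reims–Strasbourg–Rennes–Grenoble–Bordeaux
... and 10 more.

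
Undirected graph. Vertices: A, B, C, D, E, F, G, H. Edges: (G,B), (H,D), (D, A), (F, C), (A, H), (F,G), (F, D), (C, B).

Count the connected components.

From A: component {A, B, C, D, F, G, H}.
From E: component {E}.
That's 2 components.

2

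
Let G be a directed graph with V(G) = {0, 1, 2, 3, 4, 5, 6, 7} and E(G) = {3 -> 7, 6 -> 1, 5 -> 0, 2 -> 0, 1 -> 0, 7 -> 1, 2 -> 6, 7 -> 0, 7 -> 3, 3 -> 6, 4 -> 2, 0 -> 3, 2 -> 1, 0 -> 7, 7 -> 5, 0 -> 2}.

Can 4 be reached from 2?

No

Explore from 2.
Distance 1: reach 0, 1, 6.
Distance 2: reach 3, 7.
Distance 3: reach 5.
The search from 2 is exhausted; no directed path reaches 4.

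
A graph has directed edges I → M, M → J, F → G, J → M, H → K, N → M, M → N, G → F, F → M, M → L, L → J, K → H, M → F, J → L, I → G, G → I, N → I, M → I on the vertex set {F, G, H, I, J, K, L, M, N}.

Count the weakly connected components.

From F: component {F, G, I, J, L, M, N}.
From H: component {H, K}.
That's 2 components.

2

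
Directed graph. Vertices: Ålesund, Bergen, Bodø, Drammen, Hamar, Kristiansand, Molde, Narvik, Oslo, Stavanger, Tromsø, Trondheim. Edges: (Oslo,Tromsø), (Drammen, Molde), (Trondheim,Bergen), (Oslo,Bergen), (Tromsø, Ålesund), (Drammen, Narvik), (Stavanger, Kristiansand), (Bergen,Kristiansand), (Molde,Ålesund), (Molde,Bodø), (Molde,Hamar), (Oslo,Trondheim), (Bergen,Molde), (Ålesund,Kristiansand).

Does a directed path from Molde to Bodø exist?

Yes

Explore from Molde.
Distance 1: reach Ålesund, Bodø, Hamar.
Found Bodø.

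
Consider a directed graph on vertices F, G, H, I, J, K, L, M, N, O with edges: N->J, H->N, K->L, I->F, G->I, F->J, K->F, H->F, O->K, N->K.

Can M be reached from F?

No

Explore from F.
Distance 1: reach J.
The search from F is exhausted; no directed path reaches M.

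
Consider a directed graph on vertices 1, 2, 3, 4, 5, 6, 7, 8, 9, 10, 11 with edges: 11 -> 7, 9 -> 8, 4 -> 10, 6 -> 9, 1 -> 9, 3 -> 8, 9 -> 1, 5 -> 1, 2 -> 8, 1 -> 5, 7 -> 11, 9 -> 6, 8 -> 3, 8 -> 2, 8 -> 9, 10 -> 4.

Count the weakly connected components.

3

From 1: component {1, 2, 3, 5, 6, 8, 9}.
From 4: component {4, 10}.
From 7: component {7, 11}.
That's 3 components.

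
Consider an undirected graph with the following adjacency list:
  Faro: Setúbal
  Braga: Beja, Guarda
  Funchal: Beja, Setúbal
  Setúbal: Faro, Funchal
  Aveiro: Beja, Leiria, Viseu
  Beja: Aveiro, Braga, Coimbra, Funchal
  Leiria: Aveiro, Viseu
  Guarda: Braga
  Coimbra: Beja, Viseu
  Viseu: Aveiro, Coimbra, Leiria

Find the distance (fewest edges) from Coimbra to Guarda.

Distance 0: Coimbra.
Distance 1: Beja, Viseu.
Distance 2: Aveiro, Braga, Funchal, Leiria.
Distance 3: Guarda, Setúbal — contains Guarda.

3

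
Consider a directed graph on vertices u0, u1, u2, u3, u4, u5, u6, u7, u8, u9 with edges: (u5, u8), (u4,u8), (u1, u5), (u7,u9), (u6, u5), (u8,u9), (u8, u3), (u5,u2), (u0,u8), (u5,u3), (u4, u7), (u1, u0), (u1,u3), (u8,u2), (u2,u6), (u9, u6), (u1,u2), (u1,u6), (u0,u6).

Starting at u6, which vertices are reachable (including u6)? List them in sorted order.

u2, u3, u5, u6, u8, u9

Start at u6.
Its neighbours: u5.
Then their neighbours: u2, u3, u8.
Then next layer: u9.
Nothing further is reachable.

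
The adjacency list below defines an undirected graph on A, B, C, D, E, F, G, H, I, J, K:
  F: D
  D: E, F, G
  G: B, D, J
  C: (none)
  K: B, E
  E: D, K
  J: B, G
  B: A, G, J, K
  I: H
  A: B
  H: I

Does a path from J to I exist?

No

Explore from J.
Distance 1: reach B, G.
Distance 2: reach A, D, K.
Distance 3: reach E, F.
The search is exhausted without reaching I; it lies in a different component.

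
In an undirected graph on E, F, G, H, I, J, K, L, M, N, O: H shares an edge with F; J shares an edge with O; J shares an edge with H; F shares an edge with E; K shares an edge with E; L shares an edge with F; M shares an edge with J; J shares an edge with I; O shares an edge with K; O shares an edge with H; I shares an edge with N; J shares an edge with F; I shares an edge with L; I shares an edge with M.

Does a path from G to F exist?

No

G has no edges, so nothing is reachable from it.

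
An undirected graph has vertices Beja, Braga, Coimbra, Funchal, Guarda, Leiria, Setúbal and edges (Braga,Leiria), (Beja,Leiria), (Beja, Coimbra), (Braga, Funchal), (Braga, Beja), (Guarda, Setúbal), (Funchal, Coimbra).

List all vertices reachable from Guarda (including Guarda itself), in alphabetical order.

Guarda, Setúbal

Start at Guarda.
Its neighbours: Setúbal.
Nothing further is reachable.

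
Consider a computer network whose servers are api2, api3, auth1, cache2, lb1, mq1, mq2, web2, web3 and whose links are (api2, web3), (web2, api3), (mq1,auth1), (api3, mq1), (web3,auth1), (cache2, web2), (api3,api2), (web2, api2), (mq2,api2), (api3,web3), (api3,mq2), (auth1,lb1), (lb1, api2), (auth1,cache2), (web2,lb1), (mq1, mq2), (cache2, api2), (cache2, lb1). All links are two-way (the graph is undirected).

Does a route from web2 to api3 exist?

Yes

Explore from web2.
Distance 1: reach api2, api3, cache2, lb1.
Found api3.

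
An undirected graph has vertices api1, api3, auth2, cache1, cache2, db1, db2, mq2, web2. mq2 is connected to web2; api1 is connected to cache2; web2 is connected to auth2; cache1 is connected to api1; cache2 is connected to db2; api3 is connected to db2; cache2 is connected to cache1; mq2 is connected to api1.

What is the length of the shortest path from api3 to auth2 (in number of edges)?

6

Distance 0: api3.
Distance 1: db2.
Distance 2: cache2.
Distance 3: api1, cache1.
Distance 4: mq2.
Distance 5: web2.
Distance 6: auth2 — contains auth2.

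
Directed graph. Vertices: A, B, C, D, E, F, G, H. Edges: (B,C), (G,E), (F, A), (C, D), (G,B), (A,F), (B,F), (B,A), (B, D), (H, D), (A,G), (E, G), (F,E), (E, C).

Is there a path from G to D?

Yes

Explore from G.
Distance 1: reach B, E.
Distance 2: reach A, C, D, F.
Found D.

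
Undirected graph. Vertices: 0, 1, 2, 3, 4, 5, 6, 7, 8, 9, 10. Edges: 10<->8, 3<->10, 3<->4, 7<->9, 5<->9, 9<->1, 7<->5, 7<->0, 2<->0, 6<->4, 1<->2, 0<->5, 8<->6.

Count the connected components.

2

From 0: component {0, 1, 2, 5, 7, 9}.
From 3: component {3, 4, 6, 8, 10}.
That's 2 components.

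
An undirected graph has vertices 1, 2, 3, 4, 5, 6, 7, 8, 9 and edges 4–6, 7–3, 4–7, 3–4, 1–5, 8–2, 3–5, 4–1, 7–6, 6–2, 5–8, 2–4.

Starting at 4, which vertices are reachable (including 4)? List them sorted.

Start at 4.
Its neighbours: 1, 2, 3, 6, 7.
Then their neighbours: 5, 8.
Nothing further is reachable.

1, 2, 3, 4, 5, 6, 7, 8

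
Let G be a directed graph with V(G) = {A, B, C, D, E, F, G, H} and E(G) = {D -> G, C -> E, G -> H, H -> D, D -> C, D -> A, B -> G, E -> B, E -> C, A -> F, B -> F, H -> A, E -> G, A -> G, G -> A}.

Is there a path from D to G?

Explore from D.
Distance 1: reach A, C, G.
Found G.

Yes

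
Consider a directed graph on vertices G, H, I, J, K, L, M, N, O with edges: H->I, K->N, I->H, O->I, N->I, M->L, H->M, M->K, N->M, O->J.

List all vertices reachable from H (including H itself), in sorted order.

H, I, K, L, M, N

Start at H.
Its neighbours: I, M.
Then their neighbours: K, L.
Then next layer: N.
Nothing further is reachable.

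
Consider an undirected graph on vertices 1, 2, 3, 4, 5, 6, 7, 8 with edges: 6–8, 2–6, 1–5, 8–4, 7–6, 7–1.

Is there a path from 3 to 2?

No

3 has no edges, so nothing is reachable from it.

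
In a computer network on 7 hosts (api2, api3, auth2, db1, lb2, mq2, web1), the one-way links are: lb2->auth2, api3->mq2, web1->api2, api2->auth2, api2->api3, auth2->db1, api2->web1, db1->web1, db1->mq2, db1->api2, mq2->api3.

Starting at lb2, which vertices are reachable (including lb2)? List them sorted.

api2, api3, auth2, db1, lb2, mq2, web1

Start at lb2.
Its neighbours: auth2.
Then their neighbours: db1.
Then next layer: api2, mq2, web1.
Then next layer: api3.
Every vertex is now reached.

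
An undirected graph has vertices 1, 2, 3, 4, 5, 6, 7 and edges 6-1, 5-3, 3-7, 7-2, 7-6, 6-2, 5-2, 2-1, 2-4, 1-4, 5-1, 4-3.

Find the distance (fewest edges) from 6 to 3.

Distance 0: 6.
Distance 1: 1, 2, 7.
Distance 2: 3, 4, 5 — contains 3.

2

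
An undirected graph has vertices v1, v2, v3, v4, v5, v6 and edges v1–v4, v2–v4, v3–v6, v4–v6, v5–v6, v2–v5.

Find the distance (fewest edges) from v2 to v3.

3

Distance 0: v2.
Distance 1: v4, v5.
Distance 2: v1, v6.
Distance 3: v3 — contains v3.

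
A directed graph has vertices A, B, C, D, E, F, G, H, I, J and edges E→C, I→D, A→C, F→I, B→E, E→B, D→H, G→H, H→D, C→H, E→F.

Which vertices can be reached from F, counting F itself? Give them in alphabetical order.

Start at F.
Its neighbours: I.
Then their neighbours: D.
Then next layer: H.
Nothing further is reachable.

D, F, H, I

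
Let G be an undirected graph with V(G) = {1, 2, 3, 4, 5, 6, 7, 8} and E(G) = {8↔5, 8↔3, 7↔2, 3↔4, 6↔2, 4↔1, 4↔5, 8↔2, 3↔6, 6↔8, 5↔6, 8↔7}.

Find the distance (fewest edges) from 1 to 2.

Distance 0: 1.
Distance 1: 4.
Distance 2: 3, 5.
Distance 3: 6, 8.
Distance 4: 2, 7 — contains 2.

4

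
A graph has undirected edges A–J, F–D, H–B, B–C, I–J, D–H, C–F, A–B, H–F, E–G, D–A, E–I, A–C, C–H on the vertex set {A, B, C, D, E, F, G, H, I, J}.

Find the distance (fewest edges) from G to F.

6

Distance 0: G.
Distance 1: E.
Distance 2: I.
Distance 3: J.
Distance 4: A.
Distance 5: B, C, D.
Distance 6: F, H — contains F.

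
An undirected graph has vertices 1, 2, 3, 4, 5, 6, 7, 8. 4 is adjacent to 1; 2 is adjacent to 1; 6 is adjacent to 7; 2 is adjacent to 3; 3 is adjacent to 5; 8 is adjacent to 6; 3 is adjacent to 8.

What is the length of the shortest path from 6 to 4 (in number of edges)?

Distance 0: 6.
Distance 1: 7, 8.
Distance 2: 3.
Distance 3: 2, 5.
Distance 4: 1.
Distance 5: 4 — contains 4.

5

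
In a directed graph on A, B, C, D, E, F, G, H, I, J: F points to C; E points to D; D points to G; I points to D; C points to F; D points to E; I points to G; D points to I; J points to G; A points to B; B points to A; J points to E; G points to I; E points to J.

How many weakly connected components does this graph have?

4

From A: component {A, B}.
From C: component {C, F}.
From D: component {D, E, G, I, J}.
From H: component {H}.
That's 4 components.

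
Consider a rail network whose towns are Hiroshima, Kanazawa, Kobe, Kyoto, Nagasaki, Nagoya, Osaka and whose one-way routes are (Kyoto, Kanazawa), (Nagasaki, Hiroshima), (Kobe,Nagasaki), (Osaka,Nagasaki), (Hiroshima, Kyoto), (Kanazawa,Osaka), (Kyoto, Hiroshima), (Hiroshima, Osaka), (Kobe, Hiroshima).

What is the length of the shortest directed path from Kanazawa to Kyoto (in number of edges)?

Distance 0: Kanazawa.
Distance 1: Osaka.
Distance 2: Nagasaki.
Distance 3: Hiroshima.
Distance 4: Kyoto — contains Kyoto.

4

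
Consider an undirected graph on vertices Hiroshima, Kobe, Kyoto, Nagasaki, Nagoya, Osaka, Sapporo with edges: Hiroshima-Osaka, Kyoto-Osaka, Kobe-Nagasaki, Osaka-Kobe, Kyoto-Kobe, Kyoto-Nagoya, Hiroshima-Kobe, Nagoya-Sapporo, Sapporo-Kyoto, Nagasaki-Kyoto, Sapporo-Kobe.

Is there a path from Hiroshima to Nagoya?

Yes

Explore from Hiroshima.
Distance 1: reach Kobe, Osaka.
Distance 2: reach Kyoto, Nagasaki, Sapporo.
Distance 3: reach Nagoya.
Found Nagoya.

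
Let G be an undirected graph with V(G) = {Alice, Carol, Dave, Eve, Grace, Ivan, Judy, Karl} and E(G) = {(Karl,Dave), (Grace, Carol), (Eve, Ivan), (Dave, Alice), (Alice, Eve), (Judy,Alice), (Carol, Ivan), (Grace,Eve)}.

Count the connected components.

From Alice: component {Alice, Carol, Dave, Eve, Grace, Ivan, Judy, Karl}.
That's 1 component.

1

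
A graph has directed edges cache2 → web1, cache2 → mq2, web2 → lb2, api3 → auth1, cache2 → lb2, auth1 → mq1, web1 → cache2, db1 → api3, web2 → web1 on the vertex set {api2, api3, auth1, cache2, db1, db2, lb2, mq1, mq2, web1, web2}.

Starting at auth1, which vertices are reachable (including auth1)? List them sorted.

auth1, mq1

Start at auth1.
Its neighbours: mq1.
Nothing further is reachable.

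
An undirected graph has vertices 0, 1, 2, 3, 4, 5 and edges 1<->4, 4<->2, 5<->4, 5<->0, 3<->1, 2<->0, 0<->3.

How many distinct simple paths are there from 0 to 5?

3

0–2–4–5
0–3–1–4–5
0–5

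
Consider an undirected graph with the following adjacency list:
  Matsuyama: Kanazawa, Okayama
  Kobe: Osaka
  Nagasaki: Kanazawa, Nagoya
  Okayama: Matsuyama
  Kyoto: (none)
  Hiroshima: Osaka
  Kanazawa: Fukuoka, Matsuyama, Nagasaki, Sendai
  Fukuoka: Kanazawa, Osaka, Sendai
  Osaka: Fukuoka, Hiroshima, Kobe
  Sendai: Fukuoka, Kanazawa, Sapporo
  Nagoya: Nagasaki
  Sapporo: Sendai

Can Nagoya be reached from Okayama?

Explore from Okayama.
Distance 1: reach Matsuyama.
Distance 2: reach Kanazawa.
Distance 3: reach Fukuoka, Nagasaki, Sendai.
Distance 4: reach Nagoya, Osaka, Sapporo.
Found Nagoya.

Yes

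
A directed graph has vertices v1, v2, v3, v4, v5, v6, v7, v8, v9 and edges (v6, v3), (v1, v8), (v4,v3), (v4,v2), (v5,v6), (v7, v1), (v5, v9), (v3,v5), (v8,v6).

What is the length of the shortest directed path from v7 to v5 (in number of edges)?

5

Distance 0: v7.
Distance 1: v1.
Distance 2: v8.
Distance 3: v6.
Distance 4: v3.
Distance 5: v5 — contains v5.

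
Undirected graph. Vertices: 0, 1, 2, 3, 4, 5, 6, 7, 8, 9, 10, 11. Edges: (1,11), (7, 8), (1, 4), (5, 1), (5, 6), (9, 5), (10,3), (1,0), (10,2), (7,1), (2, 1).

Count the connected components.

1

From 0: component {0, 1, 2, 3, 4, 5, 6, 7, 8, 9, 10, 11}.
That's 1 component.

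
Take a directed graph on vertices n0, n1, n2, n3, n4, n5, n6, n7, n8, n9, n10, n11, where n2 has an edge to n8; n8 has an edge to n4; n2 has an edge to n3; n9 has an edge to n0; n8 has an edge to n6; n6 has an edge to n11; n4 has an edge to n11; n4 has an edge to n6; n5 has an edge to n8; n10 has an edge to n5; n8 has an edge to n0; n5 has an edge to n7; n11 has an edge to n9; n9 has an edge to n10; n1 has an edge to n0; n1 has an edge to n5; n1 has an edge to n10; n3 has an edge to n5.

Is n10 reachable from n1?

Yes

Explore from n1.
Distance 1: reach n0, n5, n10.
Found n10.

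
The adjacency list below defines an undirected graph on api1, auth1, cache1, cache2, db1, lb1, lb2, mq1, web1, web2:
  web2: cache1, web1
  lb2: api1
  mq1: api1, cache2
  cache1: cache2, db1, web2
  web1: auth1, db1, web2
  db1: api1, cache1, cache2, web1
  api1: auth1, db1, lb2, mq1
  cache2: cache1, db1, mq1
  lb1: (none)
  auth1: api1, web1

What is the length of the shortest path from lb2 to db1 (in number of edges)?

Distance 0: lb2.
Distance 1: api1.
Distance 2: auth1, db1, mq1 — contains db1.

2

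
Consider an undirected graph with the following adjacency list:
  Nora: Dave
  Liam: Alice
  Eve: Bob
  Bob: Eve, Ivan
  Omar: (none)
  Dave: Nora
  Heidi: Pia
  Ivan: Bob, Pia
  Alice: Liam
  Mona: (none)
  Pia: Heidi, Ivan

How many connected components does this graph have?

5

From Alice: component {Alice, Liam}.
From Bob: component {Bob, Eve, Heidi, Ivan, Pia}.
From Dave: component {Dave, Nora}.
From Mona: component {Mona}.
From Omar: component {Omar}.
That's 5 components.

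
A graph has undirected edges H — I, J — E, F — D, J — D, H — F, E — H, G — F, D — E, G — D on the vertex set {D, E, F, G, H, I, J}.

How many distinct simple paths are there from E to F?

5

E–D–F
E–D–G–F
E–H–F
E–J–D–F
E–J–D–G–F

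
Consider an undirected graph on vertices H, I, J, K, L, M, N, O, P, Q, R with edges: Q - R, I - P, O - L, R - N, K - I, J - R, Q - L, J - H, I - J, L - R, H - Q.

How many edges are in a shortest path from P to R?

Distance 0: P.
Distance 1: I.
Distance 2: J, K.
Distance 3: H, R — contains R.

3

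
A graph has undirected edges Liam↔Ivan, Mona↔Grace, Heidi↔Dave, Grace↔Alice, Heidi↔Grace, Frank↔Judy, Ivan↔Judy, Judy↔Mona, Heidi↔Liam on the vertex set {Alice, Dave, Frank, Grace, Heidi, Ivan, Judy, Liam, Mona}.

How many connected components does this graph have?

From Alice: component {Alice, Dave, Frank, Grace, Heidi, Ivan, Judy, Liam, Mona}.
That's 1 component.

1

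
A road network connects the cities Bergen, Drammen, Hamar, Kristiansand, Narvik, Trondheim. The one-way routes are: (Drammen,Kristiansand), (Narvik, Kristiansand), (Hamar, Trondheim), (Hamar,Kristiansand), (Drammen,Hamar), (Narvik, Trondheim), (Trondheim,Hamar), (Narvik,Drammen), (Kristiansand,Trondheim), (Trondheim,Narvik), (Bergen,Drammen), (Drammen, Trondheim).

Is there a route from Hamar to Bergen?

No

Explore from Hamar.
Distance 1: reach Kristiansand, Trondheim.
Distance 2: reach Narvik.
Distance 3: reach Drammen.
The search from Hamar is exhausted; no directed path reaches Bergen.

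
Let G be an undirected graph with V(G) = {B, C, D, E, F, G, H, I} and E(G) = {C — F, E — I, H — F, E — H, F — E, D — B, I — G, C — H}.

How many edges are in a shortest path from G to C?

Distance 0: G.
Distance 1: I.
Distance 2: E.
Distance 3: F, H.
Distance 4: C — contains C.

4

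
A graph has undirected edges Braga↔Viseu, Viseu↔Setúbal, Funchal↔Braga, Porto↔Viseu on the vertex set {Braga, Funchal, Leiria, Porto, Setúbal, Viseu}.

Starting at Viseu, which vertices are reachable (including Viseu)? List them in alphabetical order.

Start at Viseu.
Its neighbours: Braga, Porto, Setúbal.
Then their neighbours: Funchal.
Nothing further is reachable.

Braga, Funchal, Porto, Setúbal, Viseu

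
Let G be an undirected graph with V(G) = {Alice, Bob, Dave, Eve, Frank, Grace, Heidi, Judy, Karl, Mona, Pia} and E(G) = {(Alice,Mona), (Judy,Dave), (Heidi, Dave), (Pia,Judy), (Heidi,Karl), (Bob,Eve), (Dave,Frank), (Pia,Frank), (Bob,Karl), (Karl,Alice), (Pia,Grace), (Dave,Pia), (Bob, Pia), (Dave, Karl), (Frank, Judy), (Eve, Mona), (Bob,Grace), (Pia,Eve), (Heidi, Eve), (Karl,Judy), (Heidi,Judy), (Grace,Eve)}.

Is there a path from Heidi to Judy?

Yes

Explore from Heidi.
Distance 1: reach Dave, Eve, Judy, Karl.
Found Judy.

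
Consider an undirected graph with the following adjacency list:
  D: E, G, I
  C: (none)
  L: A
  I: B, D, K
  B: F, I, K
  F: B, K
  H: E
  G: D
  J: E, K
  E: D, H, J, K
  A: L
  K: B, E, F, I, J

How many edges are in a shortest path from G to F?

4

Distance 0: G.
Distance 1: D.
Distance 2: E, I.
Distance 3: B, H, J, K.
Distance 4: F — contains F.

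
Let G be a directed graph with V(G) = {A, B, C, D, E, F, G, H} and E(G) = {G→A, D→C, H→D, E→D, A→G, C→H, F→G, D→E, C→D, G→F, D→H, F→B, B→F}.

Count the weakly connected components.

From A: component {A, B, F, G}.
From C: component {C, D, E, H}.
That's 2 components.

2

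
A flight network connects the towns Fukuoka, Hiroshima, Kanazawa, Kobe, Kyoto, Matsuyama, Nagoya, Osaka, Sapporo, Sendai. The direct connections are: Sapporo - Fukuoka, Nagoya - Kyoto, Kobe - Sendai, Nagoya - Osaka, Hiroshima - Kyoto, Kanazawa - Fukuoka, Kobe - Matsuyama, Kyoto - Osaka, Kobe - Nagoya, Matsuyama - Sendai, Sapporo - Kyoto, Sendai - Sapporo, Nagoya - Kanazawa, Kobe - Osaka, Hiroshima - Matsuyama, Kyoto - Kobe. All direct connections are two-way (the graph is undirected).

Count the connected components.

1

From Fukuoka: component {Fukuoka, Hiroshima, Kanazawa, Kobe, Kyoto, Matsuyama, Nagoya, Osaka, Sapporo, Sendai}.
That's 1 component.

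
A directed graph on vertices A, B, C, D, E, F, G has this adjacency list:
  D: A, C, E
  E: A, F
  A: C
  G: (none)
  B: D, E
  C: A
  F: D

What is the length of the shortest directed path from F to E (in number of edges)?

Distance 0: F.
Distance 1: D.
Distance 2: A, C, E — contains E.

2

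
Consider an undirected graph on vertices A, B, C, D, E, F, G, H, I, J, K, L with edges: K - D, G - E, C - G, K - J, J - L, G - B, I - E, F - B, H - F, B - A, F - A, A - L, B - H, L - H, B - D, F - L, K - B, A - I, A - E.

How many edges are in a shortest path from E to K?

3

Distance 0: E.
Distance 1: A, G, I.
Distance 2: B, C, F, L.
Distance 3: D, H, J, K — contains K.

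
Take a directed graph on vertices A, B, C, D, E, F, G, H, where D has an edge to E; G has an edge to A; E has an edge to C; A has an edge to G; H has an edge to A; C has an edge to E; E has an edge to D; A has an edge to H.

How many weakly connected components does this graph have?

From A: component {A, G, H}.
From B: component {B}.
From C: component {C, D, E}.
From F: component {F}.
That's 4 components.

4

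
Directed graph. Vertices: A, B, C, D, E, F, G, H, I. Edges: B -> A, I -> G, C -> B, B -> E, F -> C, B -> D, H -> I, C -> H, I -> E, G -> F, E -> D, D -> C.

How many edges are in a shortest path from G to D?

4

Distance 0: G.
Distance 1: F.
Distance 2: C.
Distance 3: B, H.
Distance 4: A, D, E, I — contains D.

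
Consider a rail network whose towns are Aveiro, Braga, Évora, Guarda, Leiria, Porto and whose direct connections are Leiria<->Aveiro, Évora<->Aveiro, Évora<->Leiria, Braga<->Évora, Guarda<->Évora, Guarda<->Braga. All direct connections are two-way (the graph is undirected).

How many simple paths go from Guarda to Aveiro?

4

Guarda–Braga–Évora–Aveiro
Guarda–Braga–Évora–Leiria–Aveiro
Guarda–Évora–Aveiro
Guarda–Évora–Leiria–Aveiro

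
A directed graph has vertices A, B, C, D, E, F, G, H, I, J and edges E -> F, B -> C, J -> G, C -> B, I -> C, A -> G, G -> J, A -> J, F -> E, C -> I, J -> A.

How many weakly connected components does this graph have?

5

From A: component {A, G, J}.
From B: component {B, C, I}.
From D: component {D}.
From E: component {E, F}.
From H: component {H}.
That's 5 components.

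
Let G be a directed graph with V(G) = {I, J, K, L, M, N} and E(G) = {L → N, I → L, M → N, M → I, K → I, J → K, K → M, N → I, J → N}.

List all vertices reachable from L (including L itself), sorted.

Start at L.
Its neighbours: N.
Then their neighbours: I.
Nothing further is reachable.

I, L, N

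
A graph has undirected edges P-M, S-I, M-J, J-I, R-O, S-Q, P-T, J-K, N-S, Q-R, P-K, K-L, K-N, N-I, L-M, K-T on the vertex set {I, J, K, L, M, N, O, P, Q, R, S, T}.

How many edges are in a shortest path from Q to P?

Distance 0: Q.
Distance 1: R, S.
Distance 2: I, N, O.
Distance 3: J, K.
Distance 4: L, M, P, T — contains P.

4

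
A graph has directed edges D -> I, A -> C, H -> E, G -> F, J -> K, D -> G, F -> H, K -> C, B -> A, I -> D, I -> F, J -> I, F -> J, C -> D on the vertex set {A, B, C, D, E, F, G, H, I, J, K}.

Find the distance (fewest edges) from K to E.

6

Distance 0: K.
Distance 1: C.
Distance 2: D.
Distance 3: G, I.
Distance 4: F.
Distance 5: H, J.
Distance 6: E — contains E.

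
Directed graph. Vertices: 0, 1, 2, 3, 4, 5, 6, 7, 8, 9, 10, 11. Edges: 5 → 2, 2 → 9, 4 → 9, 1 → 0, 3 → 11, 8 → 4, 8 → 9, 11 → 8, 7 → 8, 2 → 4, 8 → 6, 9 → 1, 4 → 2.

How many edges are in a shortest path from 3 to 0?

Distance 0: 3.
Distance 1: 11.
Distance 2: 8.
Distance 3: 4, 6, 9.
Distance 4: 1, 2.
Distance 5: 0 — contains 0.

5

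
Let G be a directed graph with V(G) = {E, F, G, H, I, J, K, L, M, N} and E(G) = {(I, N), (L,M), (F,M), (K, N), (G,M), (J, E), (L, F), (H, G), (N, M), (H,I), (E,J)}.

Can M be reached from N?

Yes

Explore from N.
Distance 1: reach M.
Found M.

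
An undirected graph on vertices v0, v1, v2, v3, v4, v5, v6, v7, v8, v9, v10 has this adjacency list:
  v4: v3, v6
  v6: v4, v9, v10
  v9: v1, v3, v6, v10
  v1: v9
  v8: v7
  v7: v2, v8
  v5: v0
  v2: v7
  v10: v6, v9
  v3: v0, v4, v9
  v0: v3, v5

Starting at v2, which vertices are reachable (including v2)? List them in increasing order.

Start at v2.
Its neighbours: v7.
Then their neighbours: v8.
Nothing further is reachable.

v2, v7, v8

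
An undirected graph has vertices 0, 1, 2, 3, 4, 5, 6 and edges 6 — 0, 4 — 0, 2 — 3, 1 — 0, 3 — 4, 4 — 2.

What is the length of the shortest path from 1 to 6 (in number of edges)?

2

Distance 0: 1.
Distance 1: 0.
Distance 2: 4, 6 — contains 6.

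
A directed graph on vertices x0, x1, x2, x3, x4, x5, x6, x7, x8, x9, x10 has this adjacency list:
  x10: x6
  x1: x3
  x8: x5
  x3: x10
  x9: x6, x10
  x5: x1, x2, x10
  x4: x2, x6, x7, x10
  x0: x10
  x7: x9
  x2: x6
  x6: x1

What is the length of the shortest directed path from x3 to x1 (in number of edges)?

3

Distance 0: x3.
Distance 1: x10.
Distance 2: x6.
Distance 3: x1 — contains x1.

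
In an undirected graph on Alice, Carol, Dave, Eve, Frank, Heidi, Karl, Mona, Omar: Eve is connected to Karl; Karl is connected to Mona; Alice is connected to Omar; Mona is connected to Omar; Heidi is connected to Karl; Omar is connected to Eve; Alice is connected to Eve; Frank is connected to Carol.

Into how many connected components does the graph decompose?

3

From Alice: component {Alice, Eve, Heidi, Karl, Mona, Omar}.
From Carol: component {Carol, Frank}.
From Dave: component {Dave}.
That's 3 components.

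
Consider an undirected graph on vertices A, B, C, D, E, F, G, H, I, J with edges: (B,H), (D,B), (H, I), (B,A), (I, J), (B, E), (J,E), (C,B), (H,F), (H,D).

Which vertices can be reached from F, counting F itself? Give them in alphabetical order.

A, B, C, D, E, F, H, I, J

Start at F.
Its neighbours: H.
Then their neighbours: B, D, I.
Then next layer: A, C, E, J.
Nothing further is reachable.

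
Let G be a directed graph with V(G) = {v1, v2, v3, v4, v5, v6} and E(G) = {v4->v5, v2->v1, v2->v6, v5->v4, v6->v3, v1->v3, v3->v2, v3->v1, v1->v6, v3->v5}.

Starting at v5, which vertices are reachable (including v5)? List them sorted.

v4, v5

Start at v5.
Its neighbours: v4.
Nothing further is reachable.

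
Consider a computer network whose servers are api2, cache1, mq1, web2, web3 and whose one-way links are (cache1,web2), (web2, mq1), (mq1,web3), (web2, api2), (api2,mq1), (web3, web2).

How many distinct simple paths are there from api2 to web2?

1

api2→mq1→web3→web2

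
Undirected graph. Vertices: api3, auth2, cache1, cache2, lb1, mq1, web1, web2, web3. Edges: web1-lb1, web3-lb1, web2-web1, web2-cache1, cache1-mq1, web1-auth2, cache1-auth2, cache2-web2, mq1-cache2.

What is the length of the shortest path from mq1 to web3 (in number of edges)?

Distance 0: mq1.
Distance 1: cache1, cache2.
Distance 2: auth2, web2.
Distance 3: web1.
Distance 4: lb1.
Distance 5: web3 — contains web3.

5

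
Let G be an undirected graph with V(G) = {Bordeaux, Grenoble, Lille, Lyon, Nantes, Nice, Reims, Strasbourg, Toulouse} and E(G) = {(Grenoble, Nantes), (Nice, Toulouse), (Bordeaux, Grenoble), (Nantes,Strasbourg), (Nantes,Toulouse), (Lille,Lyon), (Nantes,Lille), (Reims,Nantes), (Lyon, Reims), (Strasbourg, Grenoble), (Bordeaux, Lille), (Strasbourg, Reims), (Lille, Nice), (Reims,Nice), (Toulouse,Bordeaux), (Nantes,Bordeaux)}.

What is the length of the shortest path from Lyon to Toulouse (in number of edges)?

3

Distance 0: Lyon.
Distance 1: Lille, Reims.
Distance 2: Bordeaux, Nantes, Nice, Strasbourg.
Distance 3: Grenoble, Toulouse — contains Toulouse.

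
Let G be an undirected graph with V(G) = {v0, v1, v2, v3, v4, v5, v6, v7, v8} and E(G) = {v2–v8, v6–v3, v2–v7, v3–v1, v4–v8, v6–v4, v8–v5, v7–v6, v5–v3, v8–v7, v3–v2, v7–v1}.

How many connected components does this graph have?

2

From v0: component {v0}.
From v1: component {v1, v2, v3, v4, v5, v6, v7, v8}.
That's 2 components.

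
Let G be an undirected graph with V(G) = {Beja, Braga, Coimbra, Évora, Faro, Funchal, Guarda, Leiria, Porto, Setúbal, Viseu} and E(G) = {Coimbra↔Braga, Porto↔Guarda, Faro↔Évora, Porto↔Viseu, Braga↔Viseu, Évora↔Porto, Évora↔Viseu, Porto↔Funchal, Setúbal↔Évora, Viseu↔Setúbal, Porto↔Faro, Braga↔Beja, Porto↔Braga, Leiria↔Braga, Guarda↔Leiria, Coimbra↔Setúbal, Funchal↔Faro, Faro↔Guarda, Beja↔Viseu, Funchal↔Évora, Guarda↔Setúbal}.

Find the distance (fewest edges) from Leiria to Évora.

Distance 0: Leiria.
Distance 1: Braga, Guarda.
Distance 2: Beja, Coimbra, Faro, Porto, Setúbal, Viseu.
Distance 3: Évora, Funchal — contains Évora.

3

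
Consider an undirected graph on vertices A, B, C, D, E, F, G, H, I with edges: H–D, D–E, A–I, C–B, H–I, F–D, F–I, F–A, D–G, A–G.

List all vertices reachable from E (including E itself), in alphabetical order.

A, D, E, F, G, H, I

Start at E.
Its neighbours: D.
Then their neighbours: F, G, H.
Then next layer: A, I.
Nothing further is reachable.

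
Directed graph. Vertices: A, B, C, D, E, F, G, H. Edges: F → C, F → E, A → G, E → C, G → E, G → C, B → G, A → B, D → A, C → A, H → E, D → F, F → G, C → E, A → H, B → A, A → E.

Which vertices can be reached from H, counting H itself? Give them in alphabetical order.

Start at H.
Its neighbours: E.
Then their neighbours: C.
Then next layer: A.
Then next layer: B, G.
Nothing further is reachable.

A, B, C, E, G, H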